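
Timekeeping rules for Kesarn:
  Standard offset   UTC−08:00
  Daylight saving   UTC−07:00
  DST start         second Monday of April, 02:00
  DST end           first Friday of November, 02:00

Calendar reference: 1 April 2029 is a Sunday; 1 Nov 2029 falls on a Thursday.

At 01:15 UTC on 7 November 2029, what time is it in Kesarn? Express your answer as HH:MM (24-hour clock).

1 April 2029 is a Sunday, so the first Monday is April 2 and the second is April 9.
1 November 2029 is a Thursday, so the first Friday is November 2.
At the standard offset (UTC−08:00), 01:15 UTC − 8h = 17:15 Kesarn standard time (rolling into the previous day, 6 November 2029).
Daylight saving runs 9 April – 2 November; the standard-time date in Kesarn, 6 November 2029, is outside that window, so Kesarn is on standard time at UTC−08:00.
01:15 UTC − 8h = 17:15 local (rolling into the previous day, 6 November 2029).

17:15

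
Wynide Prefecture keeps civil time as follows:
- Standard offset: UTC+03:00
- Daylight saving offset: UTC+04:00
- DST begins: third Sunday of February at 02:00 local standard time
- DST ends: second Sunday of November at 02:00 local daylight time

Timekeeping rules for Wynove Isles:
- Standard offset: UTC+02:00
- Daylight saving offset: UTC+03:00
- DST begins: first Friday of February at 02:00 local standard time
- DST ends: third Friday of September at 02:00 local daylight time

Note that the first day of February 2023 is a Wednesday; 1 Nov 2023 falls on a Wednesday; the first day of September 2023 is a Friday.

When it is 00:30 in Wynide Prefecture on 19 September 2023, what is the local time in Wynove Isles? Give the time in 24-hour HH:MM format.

1 February 2023 is a Wednesday, so the first Sunday is February 5 and the third is February 19.
1 November 2023 is a Wednesday, so the first Sunday is November 5 and the second is November 12.
19 September 2023 lies within the daylight-saving period (19 February – 12 November), so Wynide Prefecture is on daylight time, UTC+04:00.
00:30 Wynide Prefecture − 4h = 20:30 UTC (rolling into the previous day, 18 September 2023).
1 February 2023 is a Wednesday, so the first Friday is February 3.
1 September 2023 is a Friday, so the first Friday is September 1 and the third is September 15.
At the standard offset (UTC+02:00), 20:30 UTC + 2h = 22:30 Wynove Isles standard time.
Daylight saving runs 3 February – 15 September; the standard-time date in Wynove Isles, 18 September 2023, is outside that window, so Wynove Isles is on standard time at UTC+02:00.
20:30 UTC + 2h = 22:30 Wynove Isles.

22:30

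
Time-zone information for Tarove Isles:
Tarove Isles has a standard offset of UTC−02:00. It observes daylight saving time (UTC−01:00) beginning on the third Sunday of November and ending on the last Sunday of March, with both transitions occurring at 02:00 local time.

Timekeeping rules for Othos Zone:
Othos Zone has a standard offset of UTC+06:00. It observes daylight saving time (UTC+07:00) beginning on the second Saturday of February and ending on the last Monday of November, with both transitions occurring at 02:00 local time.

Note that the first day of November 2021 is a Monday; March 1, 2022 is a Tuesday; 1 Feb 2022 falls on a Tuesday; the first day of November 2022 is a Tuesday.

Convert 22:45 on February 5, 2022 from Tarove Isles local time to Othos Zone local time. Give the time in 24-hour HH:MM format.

1 November 2021 is a Monday, so the first Sunday is November 7 and the third is November 21.
1 March 2022 is a Tuesday, so Sundays fall on 6, 13, 20, 27; the last is March 27.
Daylight saving runs 21 November 2021 – 27 March 2022; February 5, 2022 is inside that window, so Tarove Isles is at UTC−01:00.
22:45 Tarove Isles + 1h = 23:45 UTC.
1 February 2022 is a Tuesday, so the first Saturday is February 5 and the second is February 12.
1 November 2022 is a Tuesday, so Mondays fall on 7, 14, 21, 28; the last is November 28.
At the standard offset (UTC+06:00), 23:45 UTC + 6h = 05:45 Othos Zone standard time (rolling into the next day, 6 February 2022).
The standard-time date in Othos Zone, February 6, 2022, does not fall between 12 February and 28 November, so daylight saving is not in effect and Othos Zone is at UTC+06:00.
23:45 UTC + 6h = 05:45 Othos Zone (rolling into the next day, 6 February 2022).

05:45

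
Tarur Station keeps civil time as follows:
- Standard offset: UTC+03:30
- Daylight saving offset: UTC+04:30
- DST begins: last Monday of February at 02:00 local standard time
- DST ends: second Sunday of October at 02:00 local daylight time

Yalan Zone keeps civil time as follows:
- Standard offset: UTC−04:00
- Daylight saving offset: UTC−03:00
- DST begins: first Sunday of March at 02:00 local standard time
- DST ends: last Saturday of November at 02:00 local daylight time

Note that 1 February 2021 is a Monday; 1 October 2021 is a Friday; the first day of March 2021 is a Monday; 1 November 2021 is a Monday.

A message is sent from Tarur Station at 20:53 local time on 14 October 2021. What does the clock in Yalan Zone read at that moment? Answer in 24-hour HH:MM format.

14:23

1 February 2021 is a Monday, so Mondays fall on 1, 8, 15, 22; the last is February 22.
1 October 2021 is a Friday, so the first Sunday is October 3 and the second is October 10.
14 October 2021 does not fall between 22 February and 10 October, so daylight saving is not in effect and Tarur Station is at UTC+03:30.
20:53 Tarur Station − 3h30m = 17:23 UTC.
1 March 2021 is a Monday, so the first Sunday is March 7.
1 November 2021 is a Monday, so Saturdays fall on 6, 13, 20, 27; the last is November 27.
At the standard offset (UTC−04:00), 17:23 UTC − 4h = 13:23 Yalan Zone standard time.
The standard-time date in Yalan Zone, 14 October 2021, lies within the daylight-saving period (7 March – 27 November), so Yalan Zone is on daylight time, UTC−03:00.
17:23 UTC − 3h = 14:23 Yalan Zone.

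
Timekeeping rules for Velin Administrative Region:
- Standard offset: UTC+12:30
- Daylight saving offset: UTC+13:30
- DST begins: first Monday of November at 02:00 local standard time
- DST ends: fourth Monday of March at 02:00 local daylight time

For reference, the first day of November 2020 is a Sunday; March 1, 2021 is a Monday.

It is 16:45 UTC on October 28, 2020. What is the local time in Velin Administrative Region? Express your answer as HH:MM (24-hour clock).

05:15

1 November 2020 is a Sunday, so the first Monday is November 2.
1 March 2021 is a Monday, so the first Monday is March 1 and the fourth is March 22.
At the standard offset (UTC+12:30), 16:45 UTC + 12h30m = 05:15 Velin Administrative Region standard time (rolling into the next day, 29 October 2020).
The standard-time date in Velin Administrative Region, October 29, 2020, is outside the daylight-saving period (2 November 2020 – 22 March 2021), so Velin Administrative Region is on standard time, UTC+12:30.
16:45 UTC + 12h30m = 05:15 local (rolling into the next day, 29 October 2020).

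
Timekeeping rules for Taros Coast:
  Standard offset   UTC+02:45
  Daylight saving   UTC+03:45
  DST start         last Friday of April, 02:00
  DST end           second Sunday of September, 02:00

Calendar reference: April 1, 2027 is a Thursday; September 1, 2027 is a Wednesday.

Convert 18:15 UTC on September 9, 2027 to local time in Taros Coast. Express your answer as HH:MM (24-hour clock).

1 April 2027 is a Thursday, so Fridays fall on 2, 9, 16, 23, 30; the last is April 30.
1 September 2027 is a Wednesday, so the first Sunday is September 5 and the second is September 12.
At the standard offset (UTC+02:45), 18:15 UTC + 2h45m = 21:00 Taros Coast standard time.
The standard-time date in Taros Coast, September 9, 2027, lies within the daylight-saving period (30 April – 12 September), so Taros Coast is on daylight time, UTC+03:45.
18:15 UTC + 3h45m = 22:00 local.

22:00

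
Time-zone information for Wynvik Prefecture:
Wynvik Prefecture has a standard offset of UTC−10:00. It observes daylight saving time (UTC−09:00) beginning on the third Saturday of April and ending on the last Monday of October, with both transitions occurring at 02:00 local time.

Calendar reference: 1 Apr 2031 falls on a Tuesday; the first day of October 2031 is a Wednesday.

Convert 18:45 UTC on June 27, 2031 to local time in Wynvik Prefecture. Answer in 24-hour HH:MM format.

1 April 2031 is a Tuesday, so the first Saturday is April 5 and the third is April 19.
1 October 2031 is a Wednesday, so Mondays fall on 6, 13, 20, 27; the last is October 27.
At the standard offset (UTC−10:00), 18:45 UTC − 10h = 08:45 Wynvik Prefecture standard time.
The standard-time date in Wynvik Prefecture, June 27, 2031, falls between 19 April and 27 October, so daylight saving is in effect and Wynvik Prefecture is at UTC−09:00.
18:45 UTC − 9h = 09:45 local.

09:45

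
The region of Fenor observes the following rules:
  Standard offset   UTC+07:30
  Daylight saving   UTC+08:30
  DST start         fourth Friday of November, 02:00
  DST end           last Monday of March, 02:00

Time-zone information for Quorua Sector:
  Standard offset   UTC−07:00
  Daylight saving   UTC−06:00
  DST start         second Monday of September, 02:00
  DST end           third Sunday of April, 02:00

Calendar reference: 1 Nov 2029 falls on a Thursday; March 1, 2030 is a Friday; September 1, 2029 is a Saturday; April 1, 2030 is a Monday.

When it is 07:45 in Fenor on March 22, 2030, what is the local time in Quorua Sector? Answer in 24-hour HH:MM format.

1 November 2029 is a Thursday, so the first Friday is November 2 and the fourth is November 23.
1 March 2030 is a Friday, so Mondays fall on 4, 11, 18, 25; the last is March 25.
Daylight saving runs 23 November 2029 – 25 March 2030; March 22, 2030 is inside that window, so Fenor is at UTC+08:30.
07:45 Fenor − 8h30m = 23:15 UTC (rolling into the previous day, 21 March 2030).
1 September 2029 is a Saturday, so the first Monday is September 3 and the second is September 10.
1 April 2030 is a Monday, so the first Sunday is April 7 and the third is April 21.
At the standard offset (UTC−07:00), 23:15 UTC − 7h = 16:15 Quorua Sector standard time.
Daylight saving runs 10 September 2029 – 21 April 2030; the standard-time date in Quorua Sector, March 21, 2030, is inside that window, so Quorua Sector is at UTC−06:00.
23:15 UTC − 6h = 17:15 Quorua Sector.

17:15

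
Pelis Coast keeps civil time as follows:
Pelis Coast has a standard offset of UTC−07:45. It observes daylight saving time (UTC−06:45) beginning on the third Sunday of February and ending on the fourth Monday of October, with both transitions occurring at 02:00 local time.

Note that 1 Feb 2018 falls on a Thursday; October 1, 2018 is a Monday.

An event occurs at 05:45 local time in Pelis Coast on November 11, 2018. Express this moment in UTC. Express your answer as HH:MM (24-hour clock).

1 February 2018 is a Thursday, so the first Sunday is February 4 and the third is February 18.
1 October 2018 is a Monday, so the first Monday is October 1 and the fourth is October 22.
November 11, 2018 does not fall between 18 February and 22 October, so daylight saving is not in effect and Pelis Coast is at UTC−07:45.
05:45 local + 7h45m = 13:30 UTC.

13:30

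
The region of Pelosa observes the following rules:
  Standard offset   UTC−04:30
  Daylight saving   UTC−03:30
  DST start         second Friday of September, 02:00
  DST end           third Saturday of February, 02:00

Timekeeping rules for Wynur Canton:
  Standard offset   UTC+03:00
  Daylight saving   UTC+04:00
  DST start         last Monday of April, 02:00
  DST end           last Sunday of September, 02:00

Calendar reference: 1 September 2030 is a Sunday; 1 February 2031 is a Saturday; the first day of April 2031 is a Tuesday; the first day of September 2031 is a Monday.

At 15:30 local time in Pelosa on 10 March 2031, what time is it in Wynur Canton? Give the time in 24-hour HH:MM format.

23:00

1 September 2030 is a Sunday, so the first Friday is September 6 and the second is September 13.
1 February 2031 is a Saturday, so the first Saturday is February 1 and the third is February 15.
Daylight saving runs 13 September 2030 – 15 February 2031; 10 March 2031 is outside that window, so Pelosa is on standard time at UTC−04:30.
15:30 Pelosa + 4h30m = 20:00 UTC.
1 April 2031 is a Tuesday, so Mondays fall on 7, 14, 21, 28; the last is April 28.
1 September 2031 is a Monday, so Sundays fall on 7, 14, 21, 28; the last is September 28.
At the standard offset (UTC+03:00), 20:00 UTC + 3h = 23:00 Wynur Canton standard time.
The standard-time date in Wynur Canton, 10 March 2031, does not fall between 28 April and 28 September, so daylight saving is not in effect and Wynur Canton is at UTC+03:00.
20:00 UTC + 3h = 23:00 Wynur Canton.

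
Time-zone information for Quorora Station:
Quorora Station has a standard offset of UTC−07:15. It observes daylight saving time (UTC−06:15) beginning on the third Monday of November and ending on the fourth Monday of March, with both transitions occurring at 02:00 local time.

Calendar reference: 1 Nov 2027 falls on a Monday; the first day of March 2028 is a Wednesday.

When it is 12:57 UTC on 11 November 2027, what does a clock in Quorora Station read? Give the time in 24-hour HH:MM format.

05:42

1 November 2027 is a Monday, so the first Monday is November 1 and the third is November 15.
1 March 2028 is a Wednesday, so the first Monday is March 6 and the fourth is March 27.
At the standard offset (UTC−07:15), 12:57 UTC − 7h15m = 05:42 Quorora Station standard time.
The standard-time date in Quorora Station, 11 November 2027, does not fall between 15 November 2027 and 27 March 2028, so daylight saving is not in effect and Quorora Station is at UTC−07:15.
12:57 UTC − 7h15m = 05:42 local.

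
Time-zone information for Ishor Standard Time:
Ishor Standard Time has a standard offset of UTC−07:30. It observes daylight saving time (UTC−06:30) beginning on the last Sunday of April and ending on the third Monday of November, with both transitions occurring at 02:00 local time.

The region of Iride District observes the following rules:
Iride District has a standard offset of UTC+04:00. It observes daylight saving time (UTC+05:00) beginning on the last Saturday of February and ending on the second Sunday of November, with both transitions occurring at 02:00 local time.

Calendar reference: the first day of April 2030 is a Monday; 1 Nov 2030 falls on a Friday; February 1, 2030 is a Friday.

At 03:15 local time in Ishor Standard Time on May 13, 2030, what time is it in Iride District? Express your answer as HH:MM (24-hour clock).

1 April 2030 is a Monday, so Sundays fall on 7, 14, 21, 28; the last is April 28.
1 November 2030 is a Friday, so the first Monday is November 4 and the third is November 18.
May 13, 2030 falls between 28 April and 18 November, so daylight saving is in effect and Ishor Standard Time is at UTC−06:30.
03:15 Ishor Standard Time + 6h30m = 09:45 UTC.
1 February 2030 is a Friday, so Saturdays fall on 2, 9, 16, 23; the last is February 23.
1 November 2030 is a Friday, so the first Sunday is November 3 and the second is November 10.
At the standard offset (UTC+04:00), 09:45 UTC + 4h = 13:45 Iride District standard time.
The standard-time date in Iride District, May 13, 2030, falls between 23 February and 10 November, so daylight saving is in effect and Iride District is at UTC+05:00.
09:45 UTC + 5h = 14:45 Iride District.

14:45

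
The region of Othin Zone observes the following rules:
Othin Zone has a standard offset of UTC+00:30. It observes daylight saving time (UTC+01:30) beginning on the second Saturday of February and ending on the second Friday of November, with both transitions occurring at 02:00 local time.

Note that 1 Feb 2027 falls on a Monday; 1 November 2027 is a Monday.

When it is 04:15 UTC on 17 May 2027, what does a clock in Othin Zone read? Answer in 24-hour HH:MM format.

1 February 2027 is a Monday, so the first Saturday is February 6 and the second is February 13.
1 November 2027 is a Monday, so the first Friday is November 5 and the second is November 12.
At the standard offset (UTC+00:30), 04:15 UTC + 0h30m = 04:45 Othin Zone standard time.
The standard-time date in Othin Zone, 17 May 2027, lies within the daylight-saving period (13 February – 12 November), so Othin Zone is on daylight time, UTC+01:30.
04:15 UTC + 1h30m = 05:45 local.

05:45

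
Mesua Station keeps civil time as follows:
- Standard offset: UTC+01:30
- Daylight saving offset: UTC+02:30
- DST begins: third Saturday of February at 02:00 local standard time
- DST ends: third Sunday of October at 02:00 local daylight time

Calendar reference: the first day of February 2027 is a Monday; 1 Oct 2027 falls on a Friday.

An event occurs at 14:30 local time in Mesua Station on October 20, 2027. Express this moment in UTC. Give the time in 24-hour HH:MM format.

1 February 2027 is a Monday, so the first Saturday is February 6 and the third is February 20.
1 October 2027 is a Friday, so the first Sunday is October 3 and the third is October 17.
October 20, 2027 is outside the daylight-saving period (20 February – 17 October), so Mesua Station is on standard time, UTC+01:30.
14:30 local − 1h30m = 13:00 UTC.

13:00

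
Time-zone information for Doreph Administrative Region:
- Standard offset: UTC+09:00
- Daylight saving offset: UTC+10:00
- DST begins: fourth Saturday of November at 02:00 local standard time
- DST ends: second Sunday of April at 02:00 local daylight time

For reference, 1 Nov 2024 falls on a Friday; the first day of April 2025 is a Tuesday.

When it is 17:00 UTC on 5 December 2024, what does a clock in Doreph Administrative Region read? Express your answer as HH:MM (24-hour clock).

1 November 2024 is a Friday, so the first Saturday is November 2 and the fourth is November 23.
1 April 2025 is a Tuesday, so the first Sunday is April 6 and the second is April 13.
At the standard offset (UTC+09:00), 17:00 UTC + 9h = 02:00 Doreph Administrative Region standard time (rolling into the next day, 6 December 2024).
The standard-time date in Doreph Administrative Region, 6 December 2024, lies within the daylight-saving period (23 November 2024 – 13 April 2025), so Doreph Administrative Region is on daylight time, UTC+10:00.
17:00 UTC + 10h = 03:00 local (rolling into the next day, 6 December 2024).

03:00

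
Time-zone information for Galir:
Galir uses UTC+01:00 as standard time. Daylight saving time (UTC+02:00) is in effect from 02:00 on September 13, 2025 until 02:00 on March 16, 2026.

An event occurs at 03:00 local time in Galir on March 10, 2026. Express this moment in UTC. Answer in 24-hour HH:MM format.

March 10, 2026 falls between 13 September 2025 and 16 March 2026, so daylight saving is in effect and Galir is at UTC+02:00.
03:00 local − 2h = 01:00 UTC.

01:00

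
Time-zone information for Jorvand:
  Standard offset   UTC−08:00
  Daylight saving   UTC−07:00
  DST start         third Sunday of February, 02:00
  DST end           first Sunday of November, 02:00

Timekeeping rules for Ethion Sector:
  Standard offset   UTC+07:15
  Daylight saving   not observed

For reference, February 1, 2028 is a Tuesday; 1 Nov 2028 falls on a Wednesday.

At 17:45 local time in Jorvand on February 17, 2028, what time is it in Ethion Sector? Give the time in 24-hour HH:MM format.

1 February 2028 is a Tuesday, so the first Sunday is February 6 and the third is February 20.
1 November 2028 is a Wednesday, so the first Sunday is November 5.
Daylight saving runs 20 February – 5 November; February 17, 2028 is outside that window, so Jorvand is on standard time at UTC−08:00.
17:45 Jorvand + 8h = 01:45 UTC (rolling into the next day, 18 February 2028).
Ethion Sector stays on UTC+07:15 all year.
01:45 UTC + 7h15m = 09:00 Ethion Sector.

09:00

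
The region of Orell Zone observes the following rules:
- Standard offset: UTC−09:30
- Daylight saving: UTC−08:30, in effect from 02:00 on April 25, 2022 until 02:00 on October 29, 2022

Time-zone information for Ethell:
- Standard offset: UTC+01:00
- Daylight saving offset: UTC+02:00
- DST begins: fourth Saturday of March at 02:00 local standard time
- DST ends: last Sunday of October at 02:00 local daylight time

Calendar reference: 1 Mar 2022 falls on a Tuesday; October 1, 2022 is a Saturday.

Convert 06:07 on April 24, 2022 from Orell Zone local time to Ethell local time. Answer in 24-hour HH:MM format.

April 24, 2022 is outside the daylight-saving period (25 April – 29 October), so Orell Zone is on standard time, UTC−09:30.
06:07 Orell Zone + 9h30m = 15:37 UTC.
1 March 2022 is a Tuesday, so the first Saturday is March 5 and the fourth is March 26.
1 October 2022 is a Saturday, so Sundays fall on 2, 9, 16, 23, 30; the last is October 30.
At the standard offset (UTC+01:00), 15:37 UTC + 1h = 16:37 Ethell standard time.
The standard-time date in Ethell, April 24, 2022, lies within the daylight-saving period (26 March – 30 October), so Ethell is on daylight time, UTC+02:00.
15:37 UTC + 2h = 17:37 Ethell.

17:37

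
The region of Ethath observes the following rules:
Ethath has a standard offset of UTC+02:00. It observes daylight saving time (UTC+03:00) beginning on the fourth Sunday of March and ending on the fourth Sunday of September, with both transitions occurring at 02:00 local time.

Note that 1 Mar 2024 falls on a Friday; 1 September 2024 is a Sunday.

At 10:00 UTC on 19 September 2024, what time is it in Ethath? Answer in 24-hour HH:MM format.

1 March 2024 is a Friday, so the first Sunday is March 3 and the fourth is March 24.
1 September 2024 is a Sunday, so the first Sunday is September 1 and the fourth is September 22.
At the standard offset (UTC+02:00), 10:00 UTC + 2h = 12:00 Ethath standard time.
Daylight saving runs 24 March – 22 September; the standard-time date in Ethath, 19 September 2024, is inside that window, so Ethath is at UTC+03:00.
10:00 UTC + 3h = 13:00 local.

13:00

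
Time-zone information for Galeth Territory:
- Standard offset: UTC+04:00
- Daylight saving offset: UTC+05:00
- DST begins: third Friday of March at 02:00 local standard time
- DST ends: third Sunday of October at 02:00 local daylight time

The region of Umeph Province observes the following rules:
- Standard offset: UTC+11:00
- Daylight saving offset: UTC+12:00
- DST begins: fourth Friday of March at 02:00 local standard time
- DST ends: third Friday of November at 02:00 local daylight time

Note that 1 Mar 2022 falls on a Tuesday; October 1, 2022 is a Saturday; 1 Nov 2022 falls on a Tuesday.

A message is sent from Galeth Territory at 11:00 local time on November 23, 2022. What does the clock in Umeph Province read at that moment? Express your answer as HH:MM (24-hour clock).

1 March 2022 is a Tuesday, so the first Friday is March 4 and the third is March 18.
1 October 2022 is a Saturday, so the first Sunday is October 2 and the third is October 16.
November 23, 2022 is outside the daylight-saving period (18 March – 16 October), so Galeth Territory is on standard time, UTC+04:00.
11:00 Galeth Territory − 4h = 07:00 UTC.
1 March 2022 is a Tuesday, so the first Friday is March 4 and the fourth is March 25.
1 November 2022 is a Tuesday, so the first Friday is November 4 and the third is November 18.
At the standard offset (UTC+11:00), 07:00 UTC + 11h = 18:00 Umeph Province standard time.
Daylight saving runs 25 March – 18 November; the standard-time date in Umeph Province, November 23, 2022, is outside that window, so Umeph Province is on standard time at UTC+11:00.
07:00 UTC + 11h = 18:00 Umeph Province.

18:00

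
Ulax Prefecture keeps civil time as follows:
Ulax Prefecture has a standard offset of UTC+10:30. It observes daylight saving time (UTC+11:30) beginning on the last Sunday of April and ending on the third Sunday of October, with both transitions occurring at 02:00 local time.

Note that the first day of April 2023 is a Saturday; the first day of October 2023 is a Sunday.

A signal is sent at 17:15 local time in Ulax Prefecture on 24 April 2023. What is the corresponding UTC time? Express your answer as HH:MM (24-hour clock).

06:45

1 April 2023 is a Saturday, so Sundays fall on 2, 9, 16, 23, 30; the last is April 30.
1 October 2023 is a Sunday, so the first Sunday is October 1 and the third is October 15.
Daylight saving runs 30 April – 15 October; 24 April 2023 is outside that window, so Ulax Prefecture is on standard time at UTC+10:30.
17:15 local − 10h30m = 06:45 UTC.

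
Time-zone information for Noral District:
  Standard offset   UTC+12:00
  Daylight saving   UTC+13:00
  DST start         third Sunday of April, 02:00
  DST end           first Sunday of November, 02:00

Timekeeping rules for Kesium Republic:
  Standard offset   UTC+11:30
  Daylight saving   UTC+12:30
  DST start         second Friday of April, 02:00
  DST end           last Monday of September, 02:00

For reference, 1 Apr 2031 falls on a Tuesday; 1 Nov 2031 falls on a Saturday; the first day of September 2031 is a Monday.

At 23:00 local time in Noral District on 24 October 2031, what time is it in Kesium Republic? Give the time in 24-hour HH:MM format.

1 April 2031 is a Tuesday, so the first Sunday is April 6 and the third is April 20.
1 November 2031 is a Saturday, so the first Sunday is November 2.
24 October 2031 falls between 20 April and 2 November, so daylight saving is in effect and Noral District is at UTC+13:00.
23:00 Noral District − 13h = 10:00 UTC.
1 April 2031 is a Tuesday, so the first Friday is April 4 and the second is April 11.
1 September 2031 is a Monday, so Mondays fall on 1, 8, 15, 22, 29; the last is September 29.
At the standard offset (UTC+11:30), 10:00 UTC + 11h30m = 21:30 Kesium Republic standard time.
Daylight saving runs 11 April – 29 September; the standard-time date in Kesium Republic, 24 October 2031, is outside that window, so Kesium Republic is on standard time at UTC+11:30.
10:00 UTC + 11h30m = 21:30 Kesium Republic.

21:30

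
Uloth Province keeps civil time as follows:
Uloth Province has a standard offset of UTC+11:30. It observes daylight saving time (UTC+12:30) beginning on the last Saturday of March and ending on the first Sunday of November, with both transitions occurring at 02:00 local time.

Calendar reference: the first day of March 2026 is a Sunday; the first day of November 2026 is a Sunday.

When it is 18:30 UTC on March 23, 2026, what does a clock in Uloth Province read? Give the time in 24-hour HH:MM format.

06:00

1 March 2026 is a Sunday, so Saturdays fall on 7, 14, 21, 28; the last is March 28.
1 November 2026 is a Sunday, so the first Sunday is November 1.
At the standard offset (UTC+11:30), 18:30 UTC + 11h30m = 06:00 Uloth Province standard time (rolling into the next day, 24 March 2026).
The standard-time date in Uloth Province, March 24, 2026, is outside the daylight-saving period (28 March – 1 November), so Uloth Province is on standard time, UTC+11:30.
18:30 UTC + 11h30m = 06:00 local (rolling into the next day, 24 March 2026).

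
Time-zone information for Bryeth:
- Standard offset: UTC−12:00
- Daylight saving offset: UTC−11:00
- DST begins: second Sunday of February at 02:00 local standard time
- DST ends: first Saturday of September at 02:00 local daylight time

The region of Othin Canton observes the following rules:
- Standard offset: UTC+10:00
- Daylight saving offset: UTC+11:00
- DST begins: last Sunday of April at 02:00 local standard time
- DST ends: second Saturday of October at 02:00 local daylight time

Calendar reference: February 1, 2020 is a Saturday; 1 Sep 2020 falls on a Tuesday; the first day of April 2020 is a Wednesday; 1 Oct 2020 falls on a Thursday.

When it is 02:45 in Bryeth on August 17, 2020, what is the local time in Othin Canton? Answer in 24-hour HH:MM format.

1 February 2020 is a Saturday, so the first Sunday is February 2 and the second is February 9.
1 September 2020 is a Tuesday, so the first Saturday is September 5.
August 17, 2020 lies within the daylight-saving period (9 February – 5 September), so Bryeth is on daylight time, UTC−11:00.
02:45 Bryeth + 11h = 13:45 UTC.
1 April 2020 is a Wednesday, so Sundays fall on 5, 12, 19, 26; the last is April 26.
1 October 2020 is a Thursday, so the first Saturday is October 3 and the second is October 10.
At the standard offset (UTC+10:00), 13:45 UTC + 10h = 23:45 Othin Canton standard time.
Daylight saving runs 26 April – 10 October; the standard-time date in Othin Canton, August 17, 2020, is inside that window, so Othin Canton is at UTC+11:00.
13:45 UTC + 11h = 00:45 Othin Canton (rolling into the next day, 18 August 2020).

00:45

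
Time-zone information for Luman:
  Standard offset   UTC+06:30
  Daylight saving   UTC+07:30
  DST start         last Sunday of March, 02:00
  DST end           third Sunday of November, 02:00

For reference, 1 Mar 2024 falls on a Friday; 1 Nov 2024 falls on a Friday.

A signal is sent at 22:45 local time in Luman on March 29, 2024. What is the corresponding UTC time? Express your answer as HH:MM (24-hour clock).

16:15

1 March 2024 is a Friday, so Sundays fall on 3, 10, 17, 24, 31; the last is March 31.
1 November 2024 is a Friday, so the first Sunday is November 3 and the third is November 17.
March 29, 2024 does not fall between 31 March and 17 November, so daylight saving is not in effect and Luman is at UTC+06:30.
22:45 local − 6h30m = 16:15 UTC.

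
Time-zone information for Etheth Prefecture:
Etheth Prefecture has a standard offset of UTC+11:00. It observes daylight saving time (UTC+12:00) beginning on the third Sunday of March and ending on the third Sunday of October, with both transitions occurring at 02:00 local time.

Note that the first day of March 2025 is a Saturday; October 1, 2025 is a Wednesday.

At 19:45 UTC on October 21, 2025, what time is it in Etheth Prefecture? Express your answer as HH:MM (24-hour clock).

1 March 2025 is a Saturday, so the first Sunday is March 2 and the third is March 16.
1 October 2025 is a Wednesday, so the first Sunday is October 5 and the third is October 19.
At the standard offset (UTC+11:00), 19:45 UTC + 11h = 06:45 Etheth Prefecture standard time (rolling into the next day, 22 October 2025).
The standard-time date in Etheth Prefecture, October 22, 2025, does not fall between 16 March and 19 October, so daylight saving is not in effect and Etheth Prefecture is at UTC+11:00.
19:45 UTC + 11h = 06:45 local (rolling into the next day, 22 October 2025).

06:45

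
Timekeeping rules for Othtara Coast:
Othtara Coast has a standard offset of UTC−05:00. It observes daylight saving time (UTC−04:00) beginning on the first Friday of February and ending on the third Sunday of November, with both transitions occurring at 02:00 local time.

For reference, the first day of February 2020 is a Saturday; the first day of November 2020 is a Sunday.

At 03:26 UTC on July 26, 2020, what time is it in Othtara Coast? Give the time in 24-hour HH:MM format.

23:26

1 February 2020 is a Saturday, so the first Friday is February 7.
1 November 2020 is a Sunday, so the first Sunday is November 1 and the third is November 15.
At the standard offset (UTC−05:00), 03:26 UTC − 5h = 22:26 Othtara Coast standard time (rolling into the previous day, 25 July 2020).
Daylight saving runs 7 February – 15 November; the standard-time date in Othtara Coast, July 25, 2020, is inside that window, so Othtara Coast is at UTC−04:00.
03:26 UTC − 4h = 23:26 local (rolling into the previous day, 25 July 2020).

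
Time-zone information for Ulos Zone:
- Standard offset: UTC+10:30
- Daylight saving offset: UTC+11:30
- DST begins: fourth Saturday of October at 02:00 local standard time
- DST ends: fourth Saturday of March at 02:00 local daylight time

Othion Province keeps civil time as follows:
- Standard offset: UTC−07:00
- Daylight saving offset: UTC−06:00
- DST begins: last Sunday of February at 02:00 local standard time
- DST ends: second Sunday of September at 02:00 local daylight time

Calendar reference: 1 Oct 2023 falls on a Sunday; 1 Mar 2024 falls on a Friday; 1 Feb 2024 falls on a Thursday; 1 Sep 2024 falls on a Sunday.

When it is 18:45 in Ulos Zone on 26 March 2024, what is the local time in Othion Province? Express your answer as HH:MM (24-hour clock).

1 October 2023 is a Sunday, so the first Saturday is October 7 and the fourth is October 28.
1 March 2024 is a Friday, so the first Saturday is March 2 and the fourth is March 23.
Daylight saving runs 28 October 2023 – 23 March 2024; 26 March 2024 is outside that window, so Ulos Zone is on standard time at UTC+10:30.
18:45 Ulos Zone − 10h30m = 08:15 UTC.
1 February 2024 is a Thursday, so Sundays fall on 4, 11, 18, 25; the last is February 25.
1 September 2024 is a Sunday, so the first Sunday is September 1 and the second is September 8.
At the standard offset (UTC−07:00), 08:15 UTC − 7h = 01:15 Othion Province standard time.
The standard-time date in Othion Province, 26 March 2024, falls between 25 February and 8 September, so daylight saving is in effect and Othion Province is at UTC−06:00.
08:15 UTC − 6h = 02:15 Othion Province.

02:15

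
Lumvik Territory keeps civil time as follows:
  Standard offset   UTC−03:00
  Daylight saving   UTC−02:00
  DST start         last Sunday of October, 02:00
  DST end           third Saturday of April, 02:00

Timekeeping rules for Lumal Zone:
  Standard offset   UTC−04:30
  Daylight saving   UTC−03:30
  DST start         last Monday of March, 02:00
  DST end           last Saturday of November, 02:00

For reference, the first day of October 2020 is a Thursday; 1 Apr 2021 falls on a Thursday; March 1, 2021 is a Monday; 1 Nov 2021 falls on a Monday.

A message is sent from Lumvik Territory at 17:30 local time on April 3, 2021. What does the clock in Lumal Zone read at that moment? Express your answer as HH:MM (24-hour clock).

1 October 2020 is a Thursday, so Sundays fall on 4, 11, 18, 25; the last is October 25.
1 April 2021 is a Thursday, so the first Saturday is April 3 and the third is April 17.
April 3, 2021 falls between 25 October 2020 and 17 April 2021, so daylight saving is in effect and Lumvik Territory is at UTC−02:00.
17:30 Lumvik Territory + 2h = 19:30 UTC.
1 March 2021 is a Monday, so Mondays fall on 1, 8, 15, 22, 29; the last is March 29.
1 November 2021 is a Monday, so Saturdays fall on 6, 13, 20, 27; the last is November 27.
At the standard offset (UTC−04:30), 19:30 UTC − 4h30m = 15:00 Lumal Zone standard time.
The standard-time date in Lumal Zone, April 3, 2021, lies within the daylight-saving period (29 March – 27 November), so Lumal Zone is on daylight time, UTC−03:30.
19:30 UTC − 3h30m = 16:00 Lumal Zone.

16:00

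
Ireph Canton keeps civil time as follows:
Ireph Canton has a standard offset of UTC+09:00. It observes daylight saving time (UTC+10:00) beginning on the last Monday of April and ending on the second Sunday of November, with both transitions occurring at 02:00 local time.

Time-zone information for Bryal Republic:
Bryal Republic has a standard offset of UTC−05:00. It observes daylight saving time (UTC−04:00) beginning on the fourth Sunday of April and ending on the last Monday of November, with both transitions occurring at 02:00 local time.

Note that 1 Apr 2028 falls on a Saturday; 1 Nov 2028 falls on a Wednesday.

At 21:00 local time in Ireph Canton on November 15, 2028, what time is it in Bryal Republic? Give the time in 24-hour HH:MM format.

1 April 2028 is a Saturday, so Mondays fall on 3, 10, 17, 24; the last is April 24.
1 November 2028 is a Wednesday, so the first Sunday is November 5 and the second is November 12.
November 15, 2028 does not fall between 24 April and 12 November, so daylight saving is not in effect and Ireph Canton is at UTC+09:00.
21:00 Ireph Canton − 9h = 12:00 UTC.
1 April 2028 is a Saturday, so the first Sunday is April 2 and the fourth is April 23.
1 November 2028 is a Wednesday, so Mondays fall on 6, 13, 20, 27; the last is November 27.
At the standard offset (UTC−05:00), 12:00 UTC − 5h = 07:00 Bryal Republic standard time.
The standard-time date in Bryal Republic, November 15, 2028, lies within the daylight-saving period (23 April – 27 November), so Bryal Republic is on daylight time, UTC−04:00.
12:00 UTC − 4h = 08:00 Bryal Republic.

08:00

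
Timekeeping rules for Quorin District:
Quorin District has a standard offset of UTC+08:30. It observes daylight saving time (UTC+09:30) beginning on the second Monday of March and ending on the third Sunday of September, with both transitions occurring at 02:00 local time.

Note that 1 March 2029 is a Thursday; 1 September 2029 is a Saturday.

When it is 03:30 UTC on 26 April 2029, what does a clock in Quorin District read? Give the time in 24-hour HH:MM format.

13:00

1 March 2029 is a Thursday, so the first Monday is March 5 and the second is March 12.
1 September 2029 is a Saturday, so the first Sunday is September 2 and the third is September 16.
At the standard offset (UTC+08:30), 03:30 UTC + 8h30m = 12:00 Quorin District standard time.
The standard-time date in Quorin District, 26 April 2029, lies within the daylight-saving period (12 March – 16 September), so Quorin District is on daylight time, UTC+09:30.
03:30 UTC + 9h30m = 13:00 local.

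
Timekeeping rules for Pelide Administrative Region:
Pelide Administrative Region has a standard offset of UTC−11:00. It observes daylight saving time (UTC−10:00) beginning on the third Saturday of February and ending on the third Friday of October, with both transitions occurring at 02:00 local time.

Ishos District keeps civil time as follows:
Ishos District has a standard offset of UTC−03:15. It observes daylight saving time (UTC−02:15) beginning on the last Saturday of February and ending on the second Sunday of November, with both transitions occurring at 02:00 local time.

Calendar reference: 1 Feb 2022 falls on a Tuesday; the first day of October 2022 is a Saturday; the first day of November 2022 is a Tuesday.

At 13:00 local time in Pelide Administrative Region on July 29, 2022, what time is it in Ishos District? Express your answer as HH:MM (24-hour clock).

1 February 2022 is a Tuesday, so the first Saturday is February 5 and the third is February 19.
1 October 2022 is a Saturday, so the first Friday is October 7 and the third is October 21.
July 29, 2022 lies within the daylight-saving period (19 February – 21 October), so Pelide Administrative Region is on daylight time, UTC−10:00.
13:00 Pelide Administrative Region + 10h = 23:00 UTC.
1 February 2022 is a Tuesday, so Saturdays fall on 5, 12, 19, 26; the last is February 26.
1 November 2022 is a Tuesday, so the first Sunday is November 6 and the second is November 13.
At the standard offset (UTC−03:15), 23:00 UTC − 3h15m = 19:45 Ishos District standard time.
The standard-time date in Ishos District, July 29, 2022, falls between 26 February and 13 November, so daylight saving is in effect and Ishos District is at UTC−02:15.
23:00 UTC − 2h15m = 20:45 Ishos District.

20:45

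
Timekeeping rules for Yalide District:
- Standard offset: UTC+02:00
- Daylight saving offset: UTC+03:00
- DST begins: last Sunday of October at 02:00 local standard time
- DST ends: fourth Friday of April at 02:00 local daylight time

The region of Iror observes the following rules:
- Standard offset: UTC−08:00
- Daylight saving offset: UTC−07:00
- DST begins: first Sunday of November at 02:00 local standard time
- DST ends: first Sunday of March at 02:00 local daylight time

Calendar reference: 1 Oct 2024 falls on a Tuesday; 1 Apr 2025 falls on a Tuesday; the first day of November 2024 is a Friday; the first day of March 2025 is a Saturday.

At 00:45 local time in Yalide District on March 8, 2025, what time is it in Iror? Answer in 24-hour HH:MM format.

1 October 2024 is a Tuesday, so Sundays fall on 6, 13, 20, 27; the last is October 27.
1 April 2025 is a Tuesday, so the first Friday is April 4 and the fourth is April 25.
March 8, 2025 lies within the daylight-saving period (27 October 2024 – 25 April 2025), so Yalide District is on daylight time, UTC+03:00.
00:45 Yalide District − 3h = 21:45 UTC (rolling into the previous day, 7 March 2025).
1 November 2024 is a Friday, so the first Sunday is November 3.
1 March 2025 is a Saturday, so the first Sunday is March 2.
At the standard offset (UTC−08:00), 21:45 UTC − 8h = 13:45 Iror standard time.
The standard-time date in Iror, March 7, 2025, does not fall between 3 November 2024 and 2 March 2025, so daylight saving is not in effect and Iror is at UTC−08:00.
21:45 UTC − 8h = 13:45 Iror.

13:45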